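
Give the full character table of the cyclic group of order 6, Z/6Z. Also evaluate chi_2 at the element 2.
Character table of Z/6Z (irreps indexed chi_0,...,chi_5 with chi_k(m) = zeta_6^(k*m), zeta_6 = exp(2*pi*i/6)):
  irrep \ class  {0} (size 1)  {1} (size 1)    {2} (size 1)    {3} (size 1)  {4} (size 1)    {5} (size 1)  
  chi_0          1             1               1               1             1               1             
  chi_1          1             exp(I*pi/3)     exp(2*I*pi/3)   -1            exp(-2*I*pi/3)  exp(-I*pi/3)  
  chi_2          1             exp(2*I*pi/3)   exp(-2*I*pi/3)  1             exp(2*I*pi/3)   exp(-2*I*pi/3)
  chi_3          1             -1              1               -1            1               -1            
  chi_4          1             exp(-2*I*pi/3)  exp(2*I*pi/3)   1             exp(-2*I*pi/3)  exp(2*I*pi/3) 
  chi_5          1             exp(-I*pi/3)    exp(-2*I*pi/3)  -1            exp(2*I*pi/3)   exp(I*pi/3)   

Spot check: chi_2(2) = zeta_6^(2*2) = zeta_6^4 = exp(-2*I*pi/3).

Z/6Z is abelian, so all 6 irreducible complex representations are 1-dimensional. They are given by chi_k(m) = zeta_6^(k*m) for k = 0,...,5. Row orthogonality: sum_m chi_k(m) conj(chi_l(m)) = 6 * [k = l].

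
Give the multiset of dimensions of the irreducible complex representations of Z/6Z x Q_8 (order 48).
Dimensions: 1, 1, 1, 1, 1, 1, 1, 1, 1, 1, 1, 1, 1, 1, 1, 1, 1, 1, 1, 1, 1, 1, 1, 1, 2, 2, 2, 2, 2, 2

There are 30 irreducibles (= number of conjugacy classes). Their dimensions d_i satisfy sum d_i^2 = |G| = 48: 1 + 1 + 1 + 1 + 1 + 1 + 1 + 1 + 1 + 1 + 1 + 1 + 1 + 1 + 1 + 1 + 1 + 1 + 1 + 1 + 1 + 1 + 1 + 1 + 4 + 4 + 4 + 4 + 4 + 4 = 48. (For the product with Z/6Z: each of the 6 1-dim characters of Z/6Z tensors with each irrep of Q_8, giving 6 copies of each Q_8-dimension.)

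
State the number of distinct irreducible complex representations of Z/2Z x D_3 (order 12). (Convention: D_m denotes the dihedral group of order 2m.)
6

Argument: The number of irreducible complex representations of a finite group equals its number of conjugacy classes. For a direct product, #classes(G x H) = #classes(G) * #classes(H). Z/2Z has 2 classes (abelian), D_3 has 3 classes, so 2 * 3 = 6, so Z/2Z x D_3 (order 12) has exactly 6 irreducible complex representations.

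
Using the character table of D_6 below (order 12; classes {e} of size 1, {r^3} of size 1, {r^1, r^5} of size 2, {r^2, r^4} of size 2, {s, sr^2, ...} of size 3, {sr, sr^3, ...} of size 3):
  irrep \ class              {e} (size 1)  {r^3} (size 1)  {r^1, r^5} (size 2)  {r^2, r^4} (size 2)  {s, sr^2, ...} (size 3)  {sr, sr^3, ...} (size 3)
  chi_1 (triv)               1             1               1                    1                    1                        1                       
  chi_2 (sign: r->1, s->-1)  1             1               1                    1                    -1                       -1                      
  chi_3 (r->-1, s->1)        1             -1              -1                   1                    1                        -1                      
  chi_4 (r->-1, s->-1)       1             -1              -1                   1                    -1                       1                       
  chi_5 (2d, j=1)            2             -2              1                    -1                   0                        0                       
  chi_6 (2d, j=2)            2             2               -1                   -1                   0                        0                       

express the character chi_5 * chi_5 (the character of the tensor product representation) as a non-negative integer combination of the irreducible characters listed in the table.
chi_5 tensor chi_5 = chi_1 + chi_2 + chi_6 (all other irreducibles have multiplicity 0).

Details: The character of a tensor product is the pointwise product (chi_5 * chi_5)(C) = chi_5(C) * chi_5(C):
  {e}: (2)*(2), {r^3}: (-2)*(-2), {r^1, r^5}: (1)*(1), {r^2, r^4}: (-1)*(-1), {s, sr^2, ...}: (0)*(0), {sr, sr^3, ...}: (0)*(0)
so (chi_5 * chi_5) takes values
  {e} -> 4, {r^3} -> 4, {r^1, r^5} -> 1, {r^2, r^4} -> 1, {s, sr^2, ...} -> 0, {sr, sr^3, ...} -> 0.
Now take the inner product of this character with each irreducible chi from the table, <chi_5*chi_5, chi> = (1/12) sum_C |C| (chi_5*chi_5)(C) conj(chi(C)):
  <chi_5*chi_5, chi_1> = (1/12)[1*(4)*conj(1) + 1*(4)*conj(1) + 2*(1)*conj(1) + 2*(1)*conj(1) + 3*(0)*conj(1) + 3*(0)*conj(1)]
      = (1/12)[(4) + (4) + (2) + (2) + (0) + (0)] = 12/12 = 1
  <chi_5*chi_5, chi_2> = (1/12)[1*(4)*conj(1) + 1*(4)*conj(1) + 2*(1)*conj(1) + 2*(1)*conj(1) + 3*(0)*conj(-1) + 3*(0)*conj(-1)]
      = (1/12)[(4) + (4) + (2) + (2) + (0) + (0)] = 12/12 = 1
  <chi_5*chi_5, chi_3> = (1/12)[1*(4)*conj(1) + 1*(4)*conj(-1) + 2*(1)*conj(-1) + 2*(1)*conj(1) + 3*(0)*conj(1) + 3*(0)*conj(-1)]
      = (1/12)[(4) + (-4) + (-2) + (2) + (0) + (0)] = 0/12 = 0
  <chi_5*chi_5, chi_4> = (1/12)[1*(4)*conj(1) + 1*(4)*conj(-1) + 2*(1)*conj(-1) + 2*(1)*conj(1) + 3*(0)*conj(-1) + 3*(0)*conj(1)]
      = (1/12)[(4) + (-4) + (-2) + (2) + (0) + (0)] = 0/12 = 0
  <chi_5*chi_5, chi_5> = (1/12)[1*(4)*conj(2) + 1*(4)*conj(-2) + 2*(1)*conj(1) + 2*(1)*conj(-1) + 3*(0)*conj(0) + 3*(0)*conj(0)]
      = (1/12)[(8) + (-8) + (2) + (-2) + (0) + (0)] = 0/12 = 0
  <chi_5*chi_5, chi_6> = (1/12)[1*(4)*conj(2) + 1*(4)*conj(2) + 2*(1)*conj(-1) + 2*(1)*conj(-1) + 3*(0)*conj(0) + 3*(0)*conj(0)]
      = (1/12)[(8) + (8) + (-2) + (-2) + (0) + (0)] = 12/12 = 1
Hence the multiplicities are chi_1: 1, chi_2: 1, chi_6: 1. Dimension check: dim(chi_5)*dim(chi_5) = 2*2 = 4 and sum (mult * dim) = 1*1 + 1*1 + 1*2 = 4.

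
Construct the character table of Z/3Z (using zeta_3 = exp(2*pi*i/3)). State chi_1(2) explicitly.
Character table of Z/3Z (irreps indexed chi_0,...,chi_2 with chi_k(m) = zeta_3^(k*m), zeta_3 = exp(2*pi*i/3)):
  irrep \ class  {0} (size 1)  {1} (size 1)    {2} (size 1)  
  chi_0          1             1               1             
  chi_1          1             exp(2*I*pi/3)   exp(-2*I*pi/3)
  chi_2          1             exp(-2*I*pi/3)  exp(2*I*pi/3) 

Spot check: chi_1(2) = zeta_3^(1*2) = zeta_3^2 = exp(-2*I*pi/3).

Explanation: Z/3Z is abelian, so all 3 irreducible complex representations are 1-dimensional. They are given by chi_k(m) = zeta_3^(k*m) for k = 0,...,2. Row orthogonality: sum_m chi_k(m) conj(chi_l(m)) = 3 * [k = l].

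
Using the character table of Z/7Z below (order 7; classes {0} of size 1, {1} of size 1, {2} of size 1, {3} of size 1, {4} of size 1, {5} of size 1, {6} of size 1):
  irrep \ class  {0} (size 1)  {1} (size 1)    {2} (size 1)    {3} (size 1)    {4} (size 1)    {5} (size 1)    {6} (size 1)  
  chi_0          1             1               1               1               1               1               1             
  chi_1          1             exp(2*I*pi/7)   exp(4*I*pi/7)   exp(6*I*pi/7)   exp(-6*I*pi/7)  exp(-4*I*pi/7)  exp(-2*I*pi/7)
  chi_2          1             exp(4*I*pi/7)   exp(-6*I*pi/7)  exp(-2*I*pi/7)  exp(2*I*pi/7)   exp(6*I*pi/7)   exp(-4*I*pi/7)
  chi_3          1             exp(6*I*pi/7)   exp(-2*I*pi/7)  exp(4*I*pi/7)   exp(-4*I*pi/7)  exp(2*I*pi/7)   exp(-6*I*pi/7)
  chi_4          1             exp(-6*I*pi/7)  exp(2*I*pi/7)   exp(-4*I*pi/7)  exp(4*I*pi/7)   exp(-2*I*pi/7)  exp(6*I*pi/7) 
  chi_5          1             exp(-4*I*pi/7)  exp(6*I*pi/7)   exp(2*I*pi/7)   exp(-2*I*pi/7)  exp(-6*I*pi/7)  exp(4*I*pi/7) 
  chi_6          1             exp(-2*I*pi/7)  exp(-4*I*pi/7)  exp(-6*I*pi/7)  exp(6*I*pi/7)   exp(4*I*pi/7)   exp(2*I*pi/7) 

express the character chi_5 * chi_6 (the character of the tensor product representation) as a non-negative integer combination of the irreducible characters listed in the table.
chi_5 tensor chi_6 = chi_4 (all other irreducibles have multiplicity 0).

Argument: The character of a tensor product is the pointwise product (chi_5 * chi_6)(C) = chi_5(C) * chi_6(C):
  {0}: (1)*(1), {1}: (exp(-4*I*pi/7))*(exp(-2*I*pi/7)), {2}: (exp(6*I*pi/7))*(exp(-4*I*pi/7)), {3}: (exp(2*I*pi/7))*(exp(-6*I*pi/7)), {4}: (exp(-2*I*pi/7))*(exp(6*I*pi/7)), {5}: (exp(-6*I*pi/7))*(exp(4*I*pi/7)), {6}: (exp(4*I*pi/7))*(exp(2*I*pi/7))
so (chi_5 * chi_6) takes values
  {0} -> 1, {1} -> exp(-6*I*pi/7), {2} -> exp(2*I*pi/7), {3} -> exp(-4*I*pi/7), {4} -> exp(4*I*pi/7), {5} -> exp(-2*I*pi/7), {6} -> exp(6*I*pi/7).
Now take the inner product of this character with each irreducible chi from the table, <chi_5*chi_6, chi> = (1/7) sum_C |C| (chi_5*chi_6)(C) conj(chi(C)):
  <chi_5*chi_6, chi_0> = (1/7)[1*(1)*conj(1) + 1*(exp(-6*I*pi/7))*conj(1) + 1*(exp(2*I*pi/7))*conj(1) + 1*(exp(-4*I*pi/7))*conj(1) + 1*(exp(4*I*pi/7))*conj(1) + 1*(exp(-2*I*pi/7))*conj(1) + 1*(exp(6*I*pi/7))*conj(1)]
      = (1/7)[(1) + (exp(-6*I*pi/7)) + (exp(2*I*pi/7)) + (exp(-4*I*pi/7)) + (exp(4*I*pi/7)) + (exp(-2*I*pi/7)) + (exp(6*I*pi/7))] = 0/7 = 0
  <chi_5*chi_6, chi_1> = (1/7)[1*(1)*conj(1) + 1*(exp(-6*I*pi/7))*conj(exp(2*I*pi/7)) + 1*(exp(2*I*pi/7))*conj(exp(4*I*pi/7)) + 1*(exp(-4*I*pi/7))*conj(exp(6*I*pi/7)) + 1*(exp(4*I*pi/7))*conj(exp(-6*I*pi/7)) + 1*(exp(-2*I*pi/7))*conj(exp(-4*I*pi/7)) + 1*(exp(6*I*pi/7))*conj(exp(-2*I*pi/7))]
      = (1/7)[(1) + (exp(6*I*pi/7)) + (exp(-2*I*pi/7)) + (exp(4*I*pi/7)) + (exp(-4*I*pi/7)) + (exp(2*I*pi/7)) + (exp(-6*I*pi/7))] = 0/7 = 0
  <chi_5*chi_6, chi_2> = (1/7)[1*(1)*conj(1) + 1*(exp(-6*I*pi/7))*conj(exp(4*I*pi/7)) + 1*(exp(2*I*pi/7))*conj(exp(-6*I*pi/7)) + 1*(exp(-4*I*pi/7))*conj(exp(-2*I*pi/7)) + 1*(exp(4*I*pi/7))*conj(exp(2*I*pi/7)) + 1*(exp(-2*I*pi/7))*conj(exp(6*I*pi/7)) + 1*(exp(6*I*pi/7))*conj(exp(-4*I*pi/7))]
      = (1/7)[(1) + (exp(4*I*pi/7)) + (exp(-6*I*pi/7)) + (exp(-2*I*pi/7)) + (exp(2*I*pi/7)) + (exp(6*I*pi/7)) + (exp(-4*I*pi/7))] = 0/7 = 0
  <chi_5*chi_6, chi_3> = (1/7)[1*(1)*conj(1) + 1*(exp(-6*I*pi/7))*conj(exp(6*I*pi/7)) + 1*(exp(2*I*pi/7))*conj(exp(-2*I*pi/7)) + 1*(exp(-4*I*pi/7))*conj(exp(4*I*pi/7)) + 1*(exp(4*I*pi/7))*conj(exp(-4*I*pi/7)) + 1*(exp(-2*I*pi/7))*conj(exp(2*I*pi/7)) + 1*(exp(6*I*pi/7))*conj(exp(-6*I*pi/7))]
      = (1/7)[(1) + (exp(2*I*pi/7)) + (exp(4*I*pi/7)) + (exp(6*I*pi/7)) + (exp(-6*I*pi/7)) + (exp(-4*I*pi/7)) + (exp(-2*I*pi/7))] = 0/7 = 0
  <chi_5*chi_6, chi_4> = (1/7)[1*(1)*conj(1) + 1*(exp(-6*I*pi/7))*conj(exp(-6*I*pi/7)) + 1*(exp(2*I*pi/7))*conj(exp(2*I*pi/7)) + 1*(exp(-4*I*pi/7))*conj(exp(-4*I*pi/7)) + 1*(exp(4*I*pi/7))*conj(exp(4*I*pi/7)) + 1*(exp(-2*I*pi/7))*conj(exp(-2*I*pi/7)) + 1*(exp(6*I*pi/7))*conj(exp(6*I*pi/7))]
      = (1/7)[(1) + (1) + (1) + (1) + (1) + (1) + (1)] = 7/7 = 1
  <chi_5*chi_6, chi_5> = (1/7)[1*(1)*conj(1) + 1*(exp(-6*I*pi/7))*conj(exp(-4*I*pi/7)) + 1*(exp(2*I*pi/7))*conj(exp(6*I*pi/7)) + 1*(exp(-4*I*pi/7))*conj(exp(2*I*pi/7)) + 1*(exp(4*I*pi/7))*conj(exp(-2*I*pi/7)) + 1*(exp(-2*I*pi/7))*conj(exp(-6*I*pi/7)) + 1*(exp(6*I*pi/7))*conj(exp(4*I*pi/7))]
      = (1/7)[(1) + (exp(-2*I*pi/7)) + (exp(-4*I*pi/7)) + (exp(-6*I*pi/7)) + (exp(6*I*pi/7)) + (exp(4*I*pi/7)) + (exp(2*I*pi/7))] = 0/7 = 0
  <chi_5*chi_6, chi_6> = (1/7)[1*(1)*conj(1) + 1*(exp(-6*I*pi/7))*conj(exp(-2*I*pi/7)) + 1*(exp(2*I*pi/7))*conj(exp(-4*I*pi/7)) + 1*(exp(-4*I*pi/7))*conj(exp(-6*I*pi/7)) + 1*(exp(4*I*pi/7))*conj(exp(6*I*pi/7)) + 1*(exp(-2*I*pi/7))*conj(exp(4*I*pi/7)) + 1*(exp(6*I*pi/7))*conj(exp(2*I*pi/7))]
      = (1/7)[(1) + (exp(-4*I*pi/7)) + (exp(6*I*pi/7)) + (exp(2*I*pi/7)) + (exp(-2*I*pi/7)) + (exp(-6*I*pi/7)) + (exp(4*I*pi/7))] = 0/7 = 0
(Exp terms are combined using exp(i*s)*conj(exp(i*t)) = exp(i*(s-t)), and sums of them are collapsed using the identity that for every m > 1 the m distinct m-th roots of unity sum to 0, e.g. 1 + exp(2*I*pi/3) + exp(-2*I*pi/3) = 0.)
Hence the multiplicities are chi_4: 1. Dimension check: dim(chi_5)*dim(chi_6) = 1*1 = 1 and sum (mult * dim) = 1*1 = 1.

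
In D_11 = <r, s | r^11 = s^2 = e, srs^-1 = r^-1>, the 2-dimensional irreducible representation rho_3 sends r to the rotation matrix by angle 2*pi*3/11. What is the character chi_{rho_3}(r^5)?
chi_{rho_3}(r^5) = 2*cos(2*pi*3*5/11) = -2*cos(3*pi/11)

Derivation: rho_3(r^5) is rotation by angle 2*pi*3*5/11, whose trace is 2*cos(2*pi*3*5/11) = -2*cos(3*pi/11).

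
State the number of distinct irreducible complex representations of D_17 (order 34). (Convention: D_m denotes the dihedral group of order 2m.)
10

Proof sketch: The number of irreducible complex representations of a finite group equals its number of conjugacy classes. D_17 has 10 conjugacy classes ((n+3)/2 for n odd), so D_17 (order 34) has exactly 10 irreducible complex representations.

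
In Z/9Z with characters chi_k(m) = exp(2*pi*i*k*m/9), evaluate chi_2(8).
chi_2(8) = zeta_9^16 = exp(-4*I*pi/9)

Argument: chi_2(8) = zeta_9^(2*8) = zeta_9^16. Since zeta_9^9 = 1, this equals zeta_9^7 = exp(2*pi*i*7/9) = exp(-4*I*pi/9).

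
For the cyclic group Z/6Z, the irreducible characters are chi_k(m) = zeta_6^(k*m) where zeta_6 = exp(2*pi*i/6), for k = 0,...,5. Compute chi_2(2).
chi_2(2) = zeta_6^4 = exp(-2*I*pi/3)

Working: chi_2(2) = zeta_6^(2*2) = zeta_6^4. Since zeta_6^6 = 1, this equals zeta_6^4 = exp(2*pi*i*4/6) = exp(-2*I*pi/3).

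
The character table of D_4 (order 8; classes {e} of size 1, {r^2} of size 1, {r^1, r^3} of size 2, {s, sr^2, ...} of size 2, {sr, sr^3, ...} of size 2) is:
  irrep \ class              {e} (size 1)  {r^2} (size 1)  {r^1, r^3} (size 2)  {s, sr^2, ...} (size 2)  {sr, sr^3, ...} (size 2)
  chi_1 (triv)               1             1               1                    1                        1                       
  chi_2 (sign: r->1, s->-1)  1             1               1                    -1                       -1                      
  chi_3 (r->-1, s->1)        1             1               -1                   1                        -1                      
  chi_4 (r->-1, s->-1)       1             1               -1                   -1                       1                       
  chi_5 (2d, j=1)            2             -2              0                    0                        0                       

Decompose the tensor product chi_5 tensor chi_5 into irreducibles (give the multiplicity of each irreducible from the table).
chi_5 tensor chi_5 = chi_1 + chi_2 + chi_3 + chi_4 (all other irreducibles have multiplicity 0).

Argument: The character of a tensor product is the pointwise product (chi_5 * chi_5)(C) = chi_5(C) * chi_5(C):
  {e}: (2)*(2), {r^2}: (-2)*(-2), {r^1, r^3}: (0)*(0), {s, sr^2, ...}: (0)*(0), {sr, sr^3, ...}: (0)*(0)
so (chi_5 * chi_5) takes values
  {e} -> 4, {r^2} -> 4, {r^1, r^3} -> 0, {s, sr^2, ...} -> 0, {sr, sr^3, ...} -> 0.
Now take the inner product of this character with each irreducible chi from the table, <chi_5*chi_5, chi> = (1/8) sum_C |C| (chi_5*chi_5)(C) conj(chi(C)):
  <chi_5*chi_5, chi_1> = (1/8)[1*(4)*conj(1) + 1*(4)*conj(1) + 2*(0)*conj(1) + 2*(0)*conj(1) + 2*(0)*conj(1)]
      = (1/8)[(4) + (4) + (0) + (0) + (0)] = 8/8 = 1
  <chi_5*chi_5, chi_2> = (1/8)[1*(4)*conj(1) + 1*(4)*conj(1) + 2*(0)*conj(1) + 2*(0)*conj(-1) + 2*(0)*conj(-1)]
      = (1/8)[(4) + (4) + (0) + (0) + (0)] = 8/8 = 1
  <chi_5*chi_5, chi_3> = (1/8)[1*(4)*conj(1) + 1*(4)*conj(1) + 2*(0)*conj(-1) + 2*(0)*conj(1) + 2*(0)*conj(-1)]
      = (1/8)[(4) + (4) + (0) + (0) + (0)] = 8/8 = 1
  <chi_5*chi_5, chi_4> = (1/8)[1*(4)*conj(1) + 1*(4)*conj(1) + 2*(0)*conj(-1) + 2*(0)*conj(-1) + 2*(0)*conj(1)]
      = (1/8)[(4) + (4) + (0) + (0) + (0)] = 8/8 = 1
  <chi_5*chi_5, chi_5> = (1/8)[1*(4)*conj(2) + 1*(4)*conj(-2) + 2*(0)*conj(0) + 2*(0)*conj(0) + 2*(0)*conj(0)]
      = (1/8)[(8) + (-8) + (0) + (0) + (0)] = 0/8 = 0
Hence the multiplicities are chi_1: 1, chi_2: 1, chi_3: 1, chi_4: 1. Dimension check: dim(chi_5)*dim(chi_5) = 2*2 = 4 and sum (mult * dim) = 1*1 + 1*1 + 1*1 + 1*1 = 4.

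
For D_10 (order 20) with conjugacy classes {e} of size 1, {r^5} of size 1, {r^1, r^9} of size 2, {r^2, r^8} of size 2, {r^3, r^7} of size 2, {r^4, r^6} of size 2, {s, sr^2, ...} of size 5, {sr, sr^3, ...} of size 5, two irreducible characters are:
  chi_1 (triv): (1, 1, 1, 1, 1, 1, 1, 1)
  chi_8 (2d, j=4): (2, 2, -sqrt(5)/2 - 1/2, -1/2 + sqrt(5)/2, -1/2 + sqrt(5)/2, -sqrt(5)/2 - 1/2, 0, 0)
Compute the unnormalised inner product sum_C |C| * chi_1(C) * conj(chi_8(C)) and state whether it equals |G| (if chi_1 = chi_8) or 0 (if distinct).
Sum = 0; so <chi_1, chi_8> = 0 (distinct irreducibles are orthogonal).

Proof sketch: Compute term by term over conjugacy classes (|C| * chi_1(C) * conj(chi_8(C))):
  1*(1)*conj(2) + 1*(1)*conj(2) + 2*(1)*conj(-sqrt(5)/2 - 1/2) + 2*(1)*conj(-1/2 + sqrt(5)/2) + 2*(1)*conj(-1/2 + sqrt(5)/2) + 2*(1)*conj(-sqrt(5)/2 - 1/2) + 5*(1)*conj(0) + 5*(1)*conj(0)
  = (2) + (2) + (-sqrt(5) - 1) + (-1 + sqrt(5)) + (-1 + sqrt(5)) + (-sqrt(5) - 1) + (0) + (0)
  = 0.
Dividing by |G| = 20 gives 0/20 = 0, matching the row-orthogonality relation <chi_1, chi_8> = [chi_1 = chi_8].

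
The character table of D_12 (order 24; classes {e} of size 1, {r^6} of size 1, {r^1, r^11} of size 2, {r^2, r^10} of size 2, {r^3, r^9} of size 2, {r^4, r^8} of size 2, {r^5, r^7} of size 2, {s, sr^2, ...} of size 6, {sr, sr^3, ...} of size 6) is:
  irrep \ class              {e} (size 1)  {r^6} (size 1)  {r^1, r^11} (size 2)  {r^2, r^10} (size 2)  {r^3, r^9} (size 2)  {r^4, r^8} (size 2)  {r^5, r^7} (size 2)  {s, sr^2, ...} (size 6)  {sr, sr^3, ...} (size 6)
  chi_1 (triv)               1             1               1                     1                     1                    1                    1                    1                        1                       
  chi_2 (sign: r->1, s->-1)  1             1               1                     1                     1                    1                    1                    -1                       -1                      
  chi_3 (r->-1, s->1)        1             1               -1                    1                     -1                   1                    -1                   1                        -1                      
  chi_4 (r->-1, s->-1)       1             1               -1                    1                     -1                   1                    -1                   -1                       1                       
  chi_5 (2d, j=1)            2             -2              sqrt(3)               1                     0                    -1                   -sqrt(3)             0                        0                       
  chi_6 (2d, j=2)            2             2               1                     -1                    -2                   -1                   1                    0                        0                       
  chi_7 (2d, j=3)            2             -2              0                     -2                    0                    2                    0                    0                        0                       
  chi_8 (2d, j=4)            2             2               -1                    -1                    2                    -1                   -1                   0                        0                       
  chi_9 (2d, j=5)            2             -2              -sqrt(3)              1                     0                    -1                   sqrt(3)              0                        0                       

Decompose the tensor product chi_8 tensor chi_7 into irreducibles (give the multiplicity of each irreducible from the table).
chi_8 tensor chi_7 = chi_5 + chi_9 (all other irreducibles have multiplicity 0).

Derivation: The character of a tensor product is the pointwise product (chi_8 * chi_7)(C) = chi_8(C) * chi_7(C):
  {e}: (2)*(2), {r^6}: (2)*(-2), {r^1, r^11}: (-1)*(0), {r^2, r^10}: (-1)*(-2), {r^3, r^9}: (2)*(0), {r^4, r^8}: (-1)*(2), {r^5, r^7}: (-1)*(0), {s, sr^2, ...}: (0)*(0), {sr, sr^3, ...}: (0)*(0)
so (chi_8 * chi_7) takes values
  {e} -> 4, {r^6} -> -4, {r^1, r^11} -> 0, {r^2, r^10} -> 2, {r^3, r^9} -> 0, {r^4, r^8} -> -2, {r^5, r^7} -> 0, {s, sr^2, ...} -> 0, {sr, sr^3, ...} -> 0.
Now take the inner product of this character with each irreducible chi from the table, <chi_8*chi_7, chi> = (1/24) sum_C |C| (chi_8*chi_7)(C) conj(chi(C)):
  <chi_8*chi_7, chi_1> = (1/24)[1*(4)*conj(1) + 1*(-4)*conj(1) + 2*(0)*conj(1) + 2*(2)*conj(1) + 2*(0)*conj(1) + 2*(-2)*conj(1) + 2*(0)*conj(1) + 6*(0)*conj(1) + 6*(0)*conj(1)]
      = (1/24)[(4) + (-4) + (0) + (4) + (0) + (-4) + (0) + (0) + (0)] = 0/24 = 0
  <chi_8*chi_7, chi_2> = (1/24)[1*(4)*conj(1) + 1*(-4)*conj(1) + 2*(0)*conj(1) + 2*(2)*conj(1) + 2*(0)*conj(1) + 2*(-2)*conj(1) + 2*(0)*conj(1) + 6*(0)*conj(-1) + 6*(0)*conj(-1)]
      = (1/24)[(4) + (-4) + (0) + (4) + (0) + (-4) + (0) + (0) + (0)] = 0/24 = 0
  <chi_8*chi_7, chi_3> = (1/24)[1*(4)*conj(1) + 1*(-4)*conj(1) + 2*(0)*conj(-1) + 2*(2)*conj(1) + 2*(0)*conj(-1) + 2*(-2)*conj(1) + 2*(0)*conj(-1) + 6*(0)*conj(1) + 6*(0)*conj(-1)]
      = (1/24)[(4) + (-4) + (0) + (4) + (0) + (-4) + (0) + (0) + (0)] = 0/24 = 0
  <chi_8*chi_7, chi_4> = (1/24)[1*(4)*conj(1) + 1*(-4)*conj(1) + 2*(0)*conj(-1) + 2*(2)*conj(1) + 2*(0)*conj(-1) + 2*(-2)*conj(1) + 2*(0)*conj(-1) + 6*(0)*conj(-1) + 6*(0)*conj(1)]
      = (1/24)[(4) + (-4) + (0) + (4) + (0) + (-4) + (0) + (0) + (0)] = 0/24 = 0
  <chi_8*chi_7, chi_5> = (1/24)[1*(4)*conj(2) + 1*(-4)*conj(-2) + 2*(0)*conj(sqrt(3)) + 2*(2)*conj(1) + 2*(0)*conj(0) + 2*(-2)*conj(-1) + 2*(0)*conj(-sqrt(3)) + 6*(0)*conj(0) + 6*(0)*conj(0)]
      = (1/24)[(8) + (8) + (0) + (4) + (0) + (4) + (0) + (0) + (0)] = 24/24 = 1
  <chi_8*chi_7, chi_6> = (1/24)[1*(4)*conj(2) + 1*(-4)*conj(2) + 2*(0)*conj(1) + 2*(2)*conj(-1) + 2*(0)*conj(-2) + 2*(-2)*conj(-1) + 2*(0)*conj(1) + 6*(0)*conj(0) + 6*(0)*conj(0)]
      = (1/24)[(8) + (-8) + (0) + (-4) + (0) + (4) + (0) + (0) + (0)] = 0/24 = 0
  <chi_8*chi_7, chi_7> = (1/24)[1*(4)*conj(2) + 1*(-4)*conj(-2) + 2*(0)*conj(0) + 2*(2)*conj(-2) + 2*(0)*conj(0) + 2*(-2)*conj(2) + 2*(0)*conj(0) + 6*(0)*conj(0) + 6*(0)*conj(0)]
      = (1/24)[(8) + (8) + (0) + (-8) + (0) + (-8) + (0) + (0) + (0)] = 0/24 = 0
  <chi_8*chi_7, chi_8> = (1/24)[1*(4)*conj(2) + 1*(-4)*conj(2) + 2*(0)*conj(-1) + 2*(2)*conj(-1) + 2*(0)*conj(2) + 2*(-2)*conj(-1) + 2*(0)*conj(-1) + 6*(0)*conj(0) + 6*(0)*conj(0)]
      = (1/24)[(8) + (-8) + (0) + (-4) + (0) + (4) + (0) + (0) + (0)] = 0/24 = 0
  <chi_8*chi_7, chi_9> = (1/24)[1*(4)*conj(2) + 1*(-4)*conj(-2) + 2*(0)*conj(-sqrt(3)) + 2*(2)*conj(1) + 2*(0)*conj(0) + 2*(-2)*conj(-1) + 2*(0)*conj(sqrt(3)) + 6*(0)*conj(0) + 6*(0)*conj(0)]
      = (1/24)[(8) + (8) + (0) + (4) + (0) + (4) + (0) + (0) + (0)] = 24/24 = 1
Hence the multiplicities are chi_5: 1, chi_9: 1. Dimension check: dim(chi_8)*dim(chi_7) = 2*2 = 4 and sum (mult * dim) = 1*2 + 1*2 = 4.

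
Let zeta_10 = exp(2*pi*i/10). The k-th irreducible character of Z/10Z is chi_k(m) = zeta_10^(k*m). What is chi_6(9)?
chi_6(9) = zeta_10^54 = exp(4*I*pi/5)

Justification: chi_6(9) = zeta_10^(6*9) = zeta_10^54. Since zeta_10^10 = 1, this equals zeta_10^4 = exp(2*pi*i*4/10) = exp(4*I*pi/5).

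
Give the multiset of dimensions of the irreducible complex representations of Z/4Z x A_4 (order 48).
Dimensions: 1, 1, 1, 1, 1, 1, 1, 1, 1, 1, 1, 1, 3, 3, 3, 3

Argument: There are 16 irreducibles (= number of conjugacy classes). Their dimensions d_i satisfy sum d_i^2 = |G| = 48: 1 + 1 + 1 + 1 + 1 + 1 + 1 + 1 + 1 + 1 + 1 + 1 + 9 + 9 + 9 + 9 = 48. (For the product with Z/4Z: each of the 4 1-dim characters of Z/4Z tensors with each irrep of A_4, giving 4 copies of each A_4-dimension.)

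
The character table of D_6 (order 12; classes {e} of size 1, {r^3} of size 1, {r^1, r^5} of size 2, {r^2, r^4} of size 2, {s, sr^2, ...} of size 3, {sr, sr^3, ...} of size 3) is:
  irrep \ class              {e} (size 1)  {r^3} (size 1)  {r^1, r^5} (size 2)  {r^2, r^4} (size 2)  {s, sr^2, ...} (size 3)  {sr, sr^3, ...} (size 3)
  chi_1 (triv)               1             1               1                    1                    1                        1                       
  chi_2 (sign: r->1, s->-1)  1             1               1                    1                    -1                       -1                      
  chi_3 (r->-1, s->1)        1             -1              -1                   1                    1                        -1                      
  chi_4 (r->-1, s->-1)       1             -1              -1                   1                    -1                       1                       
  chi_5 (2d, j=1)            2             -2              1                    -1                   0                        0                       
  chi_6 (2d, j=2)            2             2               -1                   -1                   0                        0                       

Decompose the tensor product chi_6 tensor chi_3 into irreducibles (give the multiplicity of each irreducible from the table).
chi_6 tensor chi_3 = chi_5 (all other irreducibles have multiplicity 0).

The character of a tensor product is the pointwise product (chi_6 * chi_3)(C) = chi_6(C) * chi_3(C):
  {e}: (2)*(1), {r^3}: (2)*(-1), {r^1, r^5}: (-1)*(-1), {r^2, r^4}: (-1)*(1), {s, sr^2, ...}: (0)*(1), {sr, sr^3, ...}: (0)*(-1)
so (chi_6 * chi_3) takes values
  {e} -> 2, {r^3} -> -2, {r^1, r^5} -> 1, {r^2, r^4} -> -1, {s, sr^2, ...} -> 0, {sr, sr^3, ...} -> 0.
Now take the inner product of this character with each irreducible chi from the table, <chi_6*chi_3, chi> = (1/12) sum_C |C| (chi_6*chi_3)(C) conj(chi(C)):
  <chi_6*chi_3, chi_1> = (1/12)[1*(2)*conj(1) + 1*(-2)*conj(1) + 2*(1)*conj(1) + 2*(-1)*conj(1) + 3*(0)*conj(1) + 3*(0)*conj(1)]
      = (1/12)[(2) + (-2) + (2) + (-2) + (0) + (0)] = 0/12 = 0
  <chi_6*chi_3, chi_2> = (1/12)[1*(2)*conj(1) + 1*(-2)*conj(1) + 2*(1)*conj(1) + 2*(-1)*conj(1) + 3*(0)*conj(-1) + 3*(0)*conj(-1)]
      = (1/12)[(2) + (-2) + (2) + (-2) + (0) + (0)] = 0/12 = 0
  <chi_6*chi_3, chi_3> = (1/12)[1*(2)*conj(1) + 1*(-2)*conj(-1) + 2*(1)*conj(-1) + 2*(-1)*conj(1) + 3*(0)*conj(1) + 3*(0)*conj(-1)]
      = (1/12)[(2) + (2) + (-2) + (-2) + (0) + (0)] = 0/12 = 0
  <chi_6*chi_3, chi_4> = (1/12)[1*(2)*conj(1) + 1*(-2)*conj(-1) + 2*(1)*conj(-1) + 2*(-1)*conj(1) + 3*(0)*conj(-1) + 3*(0)*conj(1)]
      = (1/12)[(2) + (2) + (-2) + (-2) + (0) + (0)] = 0/12 = 0
  <chi_6*chi_3, chi_5> = (1/12)[1*(2)*conj(2) + 1*(-2)*conj(-2) + 2*(1)*conj(1) + 2*(-1)*conj(-1) + 3*(0)*conj(0) + 3*(0)*conj(0)]
      = (1/12)[(4) + (4) + (2) + (2) + (0) + (0)] = 12/12 = 1
  <chi_6*chi_3, chi_6> = (1/12)[1*(2)*conj(2) + 1*(-2)*conj(2) + 2*(1)*conj(-1) + 2*(-1)*conj(-1) + 3*(0)*conj(0) + 3*(0)*conj(0)]
      = (1/12)[(4) + (-4) + (-2) + (2) + (0) + (0)] = 0/12 = 0
Hence the multiplicities are chi_5: 1. Dimension check: dim(chi_6)*dim(chi_3) = 2*1 = 2 and sum (mult * dim) = 1*2 = 2.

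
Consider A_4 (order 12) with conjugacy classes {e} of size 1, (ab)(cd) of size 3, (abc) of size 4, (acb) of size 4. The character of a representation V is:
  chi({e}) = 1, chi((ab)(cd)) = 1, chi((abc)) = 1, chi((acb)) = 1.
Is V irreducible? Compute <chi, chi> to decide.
Irreducible: <chi, chi> = 1.

Reasoning: <chi, chi> = (1/|G|) sum_C |C| * |chi(C)|^2 = (1/12)[1*|1|^2 + 3*|1|^2 + 4*|1|^2 + 4*|1|^2]
  = (1/12)[(1) + (3) + (4) + (4)] = 12/12 = 1.
(Exp terms are combined using exp(i*s)*conj(exp(i*t)) = exp(i*(s-t)), and sums of them are collapsed using the identity that for every m > 1 the m distinct m-th roots of unity sum to 0, e.g. 1 + exp(2*I*pi/3) + exp(-2*I*pi/3) = 0.)
A character is irreducible iff <chi, chi> = 1, so this representation is irreducible.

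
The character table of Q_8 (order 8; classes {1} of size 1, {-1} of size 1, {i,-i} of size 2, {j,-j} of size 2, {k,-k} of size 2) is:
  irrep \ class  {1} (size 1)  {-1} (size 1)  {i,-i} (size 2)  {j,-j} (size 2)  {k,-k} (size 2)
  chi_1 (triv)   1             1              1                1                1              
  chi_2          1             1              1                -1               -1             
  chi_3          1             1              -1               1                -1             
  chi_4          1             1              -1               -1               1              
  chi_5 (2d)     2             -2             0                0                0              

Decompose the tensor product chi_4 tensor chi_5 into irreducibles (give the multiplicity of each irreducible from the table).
chi_4 tensor chi_5 = chi_5 (all other irreducibles have multiplicity 0).

Derivation: The character of a tensor product is the pointwise product (chi_4 * chi_5)(C) = chi_4(C) * chi_5(C):
  {1}: (1)*(2), {-1}: (1)*(-2), {i,-i}: (-1)*(0), {j,-j}: (-1)*(0), {k,-k}: (1)*(0)
so (chi_4 * chi_5) takes values
  {1} -> 2, {-1} -> -2, {i,-i} -> 0, {j,-j} -> 0, {k,-k} -> 0.
Now take the inner product of this character with each irreducible chi from the table, <chi_4*chi_5, chi> = (1/8) sum_C |C| (chi_4*chi_5)(C) conj(chi(C)):
  <chi_4*chi_5, chi_1> = (1/8)[1*(2)*conj(1) + 1*(-2)*conj(1) + 2*(0)*conj(1) + 2*(0)*conj(1) + 2*(0)*conj(1)]
      = (1/8)[(2) + (-2) + (0) + (0) + (0)] = 0/8 = 0
  <chi_4*chi_5, chi_2> = (1/8)[1*(2)*conj(1) + 1*(-2)*conj(1) + 2*(0)*conj(1) + 2*(0)*conj(-1) + 2*(0)*conj(-1)]
      = (1/8)[(2) + (-2) + (0) + (0) + (0)] = 0/8 = 0
  <chi_4*chi_5, chi_3> = (1/8)[1*(2)*conj(1) + 1*(-2)*conj(1) + 2*(0)*conj(-1) + 2*(0)*conj(1) + 2*(0)*conj(-1)]
      = (1/8)[(2) + (-2) + (0) + (0) + (0)] = 0/8 = 0
  <chi_4*chi_5, chi_4> = (1/8)[1*(2)*conj(1) + 1*(-2)*conj(1) + 2*(0)*conj(-1) + 2*(0)*conj(-1) + 2*(0)*conj(1)]
      = (1/8)[(2) + (-2) + (0) + (0) + (0)] = 0/8 = 0
  <chi_4*chi_5, chi_5> = (1/8)[1*(2)*conj(2) + 1*(-2)*conj(-2) + 2*(0)*conj(0) + 2*(0)*conj(0) + 2*(0)*conj(0)]
      = (1/8)[(4) + (4) + (0) + (0) + (0)] = 8/8 = 1
Hence the multiplicities are chi_5: 1. Dimension check: dim(chi_4)*dim(chi_5) = 1*2 = 2 and sum (mult * dim) = 1*2 = 2.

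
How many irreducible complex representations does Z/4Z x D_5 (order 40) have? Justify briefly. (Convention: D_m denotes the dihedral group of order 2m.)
16

Proof sketch: The number of irreducible complex representations of a finite group equals its number of conjugacy classes. For a direct product, #classes(G x H) = #classes(G) * #classes(H). Z/4Z has 4 classes (abelian), D_5 has 4 classes, so 4 * 4 = 16, so Z/4Z x D_5 (order 40) has exactly 16 irreducible complex representations.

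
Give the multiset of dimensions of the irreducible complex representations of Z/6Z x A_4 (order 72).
Dimensions: 1, 1, 1, 1, 1, 1, 1, 1, 1, 1, 1, 1, 1, 1, 1, 1, 1, 1, 3, 3, 3, 3, 3, 3

Argument: There are 24 irreducibles (= number of conjugacy classes). Their dimensions d_i satisfy sum d_i^2 = |G| = 72: 1 + 1 + 1 + 1 + 1 + 1 + 1 + 1 + 1 + 1 + 1 + 1 + 1 + 1 + 1 + 1 + 1 + 1 + 9 + 9 + 9 + 9 + 9 + 9 = 72. (For the product with Z/6Z: each of the 6 1-dim characters of Z/6Z tensors with each irrep of A_4, giving 6 copies of each A_4-dimension.)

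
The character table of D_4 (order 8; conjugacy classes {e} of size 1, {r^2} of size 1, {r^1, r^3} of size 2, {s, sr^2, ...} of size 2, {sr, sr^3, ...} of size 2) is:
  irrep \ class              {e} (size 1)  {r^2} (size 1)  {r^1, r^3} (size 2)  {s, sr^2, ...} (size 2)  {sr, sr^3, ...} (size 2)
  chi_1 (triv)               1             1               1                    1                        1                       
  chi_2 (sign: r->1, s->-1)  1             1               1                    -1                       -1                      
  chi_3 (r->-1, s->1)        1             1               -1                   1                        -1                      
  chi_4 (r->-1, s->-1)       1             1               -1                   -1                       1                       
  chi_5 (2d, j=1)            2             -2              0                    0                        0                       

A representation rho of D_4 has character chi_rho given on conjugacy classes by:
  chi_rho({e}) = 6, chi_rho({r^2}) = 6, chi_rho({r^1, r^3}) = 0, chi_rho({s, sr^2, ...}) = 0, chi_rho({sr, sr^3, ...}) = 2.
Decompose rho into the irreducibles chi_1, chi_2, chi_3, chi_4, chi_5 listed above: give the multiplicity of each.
Multiplicities: chi_1: 2, chi_2: 1, chi_3: 1, chi_4: 2, chi_5: 0.

Proof sketch: Use <chi_rho, chi> = (1/|G|) sum_C |C| * chi_rho(C) * conj(chi(C)) with |G| = 8 for each irreducible chi in the table:
  <chi_rho, chi_1> = (1/8)[1*(6)*conj(1) + 1*(6)*conj(1) + 2*(0)*conj(1) + 2*(0)*conj(1) + 2*(2)*conj(1)]
      = (1/8)[(6) + (6) + (0) + (0) + (4)] = 16/8 = 2
  <chi_rho, chi_2> = (1/8)[1*(6)*conj(1) + 1*(6)*conj(1) + 2*(0)*conj(1) + 2*(0)*conj(-1) + 2*(2)*conj(-1)]
      = (1/8)[(6) + (6) + (0) + (0) + (-4)] = 8/8 = 1
  <chi_rho, chi_3> = (1/8)[1*(6)*conj(1) + 1*(6)*conj(1) + 2*(0)*conj(-1) + 2*(0)*conj(1) + 2*(2)*conj(-1)]
      = (1/8)[(6) + (6) + (0) + (0) + (-4)] = 8/8 = 1
  <chi_rho, chi_4> = (1/8)[1*(6)*conj(1) + 1*(6)*conj(1) + 2*(0)*conj(-1) + 2*(0)*conj(-1) + 2*(2)*conj(1)]
      = (1/8)[(6) + (6) + (0) + (0) + (4)] = 16/8 = 2
  <chi_rho, chi_5> = (1/8)[1*(6)*conj(2) + 1*(6)*conj(-2) + 2*(0)*conj(0) + 2*(0)*conj(0) + 2*(2)*conj(0)]
      = (1/8)[(12) + (-12) + (0) + (0) + (0)] = 0/8 = 0
Dimension check: dim(rho) = sum (mult * dim) = 2*1 + 1*1 + 1*1 + 2*1 + 0*2 = 6 = chi_rho(e) = 6.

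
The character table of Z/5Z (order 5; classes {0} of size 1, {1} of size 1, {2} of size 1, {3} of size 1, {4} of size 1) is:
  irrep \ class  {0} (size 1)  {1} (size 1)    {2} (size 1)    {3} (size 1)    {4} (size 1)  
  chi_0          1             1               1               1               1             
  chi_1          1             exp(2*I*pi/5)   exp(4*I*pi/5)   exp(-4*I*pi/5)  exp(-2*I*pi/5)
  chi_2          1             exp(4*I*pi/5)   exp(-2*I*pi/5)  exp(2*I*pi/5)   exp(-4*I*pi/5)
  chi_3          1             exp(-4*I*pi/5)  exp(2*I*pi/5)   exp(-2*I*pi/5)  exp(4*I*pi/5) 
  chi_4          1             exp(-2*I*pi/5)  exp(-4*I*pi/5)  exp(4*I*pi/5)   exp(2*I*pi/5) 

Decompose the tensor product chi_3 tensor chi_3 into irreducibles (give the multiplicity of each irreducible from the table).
chi_3 tensor chi_3 = chi_1 (all other irreducibles have multiplicity 0).

Working: The character of a tensor product is the pointwise product (chi_3 * chi_3)(C) = chi_3(C) * chi_3(C):
  {0}: (1)*(1), {1}: (exp(-4*I*pi/5))*(exp(-4*I*pi/5)), {2}: (exp(2*I*pi/5))*(exp(2*I*pi/5)), {3}: (exp(-2*I*pi/5))*(exp(-2*I*pi/5)), {4}: (exp(4*I*pi/5))*(exp(4*I*pi/5))
so (chi_3 * chi_3) takes values
  {0} -> 1, {1} -> exp(2*I*pi/5), {2} -> exp(4*I*pi/5), {3} -> exp(-4*I*pi/5), {4} -> exp(-2*I*pi/5).
Now take the inner product of this character with each irreducible chi from the table, <chi_3*chi_3, chi> = (1/5) sum_C |C| (chi_3*chi_3)(C) conj(chi(C)):
  <chi_3*chi_3, chi_0> = (1/5)[1*(1)*conj(1) + 1*(exp(2*I*pi/5))*conj(1) + 1*(exp(4*I*pi/5))*conj(1) + 1*(exp(-4*I*pi/5))*conj(1) + 1*(exp(-2*I*pi/5))*conj(1)]
      = (1/5)[(1) + (exp(2*I*pi/5)) + (exp(4*I*pi/5)) + (exp(-4*I*pi/5)) + (exp(-2*I*pi/5))] = 0/5 = 0
  <chi_3*chi_3, chi_1> = (1/5)[1*(1)*conj(1) + 1*(exp(2*I*pi/5))*conj(exp(2*I*pi/5)) + 1*(exp(4*I*pi/5))*conj(exp(4*I*pi/5)) + 1*(exp(-4*I*pi/5))*conj(exp(-4*I*pi/5)) + 1*(exp(-2*I*pi/5))*conj(exp(-2*I*pi/5))]
      = (1/5)[(1) + (1) + (1) + (1) + (1)] = 5/5 = 1
  <chi_3*chi_3, chi_2> = (1/5)[1*(1)*conj(1) + 1*(exp(2*I*pi/5))*conj(exp(4*I*pi/5)) + 1*(exp(4*I*pi/5))*conj(exp(-2*I*pi/5)) + 1*(exp(-4*I*pi/5))*conj(exp(2*I*pi/5)) + 1*(exp(-2*I*pi/5))*conj(exp(-4*I*pi/5))]
      = (1/5)[(1) + (exp(-2*I*pi/5)) + (exp(-4*I*pi/5)) + (exp(4*I*pi/5)) + (exp(2*I*pi/5))] = 0/5 = 0
  <chi_3*chi_3, chi_3> = (1/5)[1*(1)*conj(1) + 1*(exp(2*I*pi/5))*conj(exp(-4*I*pi/5)) + 1*(exp(4*I*pi/5))*conj(exp(2*I*pi/5)) + 1*(exp(-4*I*pi/5))*conj(exp(-2*I*pi/5)) + 1*(exp(-2*I*pi/5))*conj(exp(4*I*pi/5))]
      = (1/5)[(1) + (exp(-4*I*pi/5)) + (exp(2*I*pi/5)) + (exp(-2*I*pi/5)) + (exp(4*I*pi/5))] = 0/5 = 0
  <chi_3*chi_3, chi_4> = (1/5)[1*(1)*conj(1) + 1*(exp(2*I*pi/5))*conj(exp(-2*I*pi/5)) + 1*(exp(4*I*pi/5))*conj(exp(-4*I*pi/5)) + 1*(exp(-4*I*pi/5))*conj(exp(4*I*pi/5)) + 1*(exp(-2*I*pi/5))*conj(exp(2*I*pi/5))]
      = (1/5)[(1) + (exp(4*I*pi/5)) + (exp(-2*I*pi/5)) + (exp(2*I*pi/5)) + (exp(-4*I*pi/5))] = 0/5 = 0
(Exp terms are combined using exp(i*s)*conj(exp(i*t)) = exp(i*(s-t)), and sums of them are collapsed using the identity that for every m > 1 the m distinct m-th roots of unity sum to 0, e.g. 1 + exp(2*I*pi/3) + exp(-2*I*pi/3) = 0.)
Hence the multiplicities are chi_1: 1. Dimension check: dim(chi_3)*dim(chi_3) = 1*1 = 1 and sum (mult * dim) = 1*1 = 1.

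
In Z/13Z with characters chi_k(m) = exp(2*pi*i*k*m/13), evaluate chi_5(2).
chi_5(2) = zeta_13^10 = exp(-6*I*pi/13)

Details: chi_5(2) = zeta_13^(5*2) = zeta_13^10. Since zeta_13^13 = 1, this equals zeta_13^10 = exp(2*pi*i*10/13) = exp(-6*I*pi/13).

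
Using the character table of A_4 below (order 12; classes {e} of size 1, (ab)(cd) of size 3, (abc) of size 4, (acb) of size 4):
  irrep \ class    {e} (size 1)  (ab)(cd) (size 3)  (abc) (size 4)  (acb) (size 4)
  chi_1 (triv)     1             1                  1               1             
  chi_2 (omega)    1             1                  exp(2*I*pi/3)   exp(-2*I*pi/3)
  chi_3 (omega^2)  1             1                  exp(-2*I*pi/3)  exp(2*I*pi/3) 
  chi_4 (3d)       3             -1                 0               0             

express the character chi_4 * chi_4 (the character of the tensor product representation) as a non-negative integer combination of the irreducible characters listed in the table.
chi_4 tensor chi_4 = chi_1 + chi_2 + chi_3 + 2*chi_4 (all other irreducibles have multiplicity 0).

Reasoning: The character of a tensor product is the pointwise product (chi_4 * chi_4)(C) = chi_4(C) * chi_4(C):
  {e}: (3)*(3), (ab)(cd): (-1)*(-1), (abc): (0)*(0), (acb): (0)*(0)
so (chi_4 * chi_4) takes values
  {e} -> 9, (ab)(cd) -> 1, (abc) -> 0, (acb) -> 0.
Now take the inner product of this character with each irreducible chi from the table, <chi_4*chi_4, chi> = (1/12) sum_C |C| (chi_4*chi_4)(C) conj(chi(C)):
  <chi_4*chi_4, chi_1> = (1/12)[1*(9)*conj(1) + 3*(1)*conj(1) + 4*(0)*conj(1) + 4*(0)*conj(1)]
      = (1/12)[(9) + (3) + (0) + (0)] = 12/12 = 1
  <chi_4*chi_4, chi_2> = (1/12)[1*(9)*conj(1) + 3*(1)*conj(1) + 4*(0)*conj(exp(2*I*pi/3)) + 4*(0)*conj(exp(-2*I*pi/3))]
      = (1/12)[(9) + (3) + (0) + (0)] = 12/12 = 1
  <chi_4*chi_4, chi_3> = (1/12)[1*(9)*conj(1) + 3*(1)*conj(1) + 4*(0)*conj(exp(-2*I*pi/3)) + 4*(0)*conj(exp(2*I*pi/3))]
      = (1/12)[(9) + (3) + (0) + (0)] = 12/12 = 1
  <chi_4*chi_4, chi_4> = (1/12)[1*(9)*conj(3) + 3*(1)*conj(-1) + 4*(0)*conj(0) + 4*(0)*conj(0)]
      = (1/12)[(27) + (-3) + (0) + (0)] = 24/12 = 2
(Exp terms are combined using exp(i*s)*conj(exp(i*t)) = exp(i*(s-t)), and sums of them are collapsed using the identity that for every m > 1 the m distinct m-th roots of unity sum to 0, e.g. 1 + exp(2*I*pi/3) + exp(-2*I*pi/3) = 0.)
Hence the multiplicities are chi_1: 1, chi_2: 1, chi_3: 1, chi_4: 2. Dimension check: dim(chi_4)*dim(chi_4) = 3*3 = 9 and sum (mult * dim) = 1*1 + 1*1 + 1*1 + 2*3 = 9.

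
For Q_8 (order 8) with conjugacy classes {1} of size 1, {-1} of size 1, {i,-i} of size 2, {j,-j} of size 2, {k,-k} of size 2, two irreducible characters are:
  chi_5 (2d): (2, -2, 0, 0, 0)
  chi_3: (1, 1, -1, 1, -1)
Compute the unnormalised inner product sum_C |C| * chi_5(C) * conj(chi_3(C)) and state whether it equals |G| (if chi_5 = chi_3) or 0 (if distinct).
Sum = 0; so <chi_5, chi_3> = 0 (distinct irreducibles are orthogonal).

Why: Compute term by term over conjugacy classes (|C| * chi_5(C) * conj(chi_3(C))):
  1*(2)*conj(1) + 1*(-2)*conj(1) + 2*(0)*conj(-1) + 2*(0)*conj(1) + 2*(0)*conj(-1)
  = (2) + (-2) + (0) + (0) + (0)
  = 0.
Dividing by |G| = 8 gives 0/8 = 0, matching the row-orthogonality relation <chi_5, chi_3> = [chi_5 = chi_3].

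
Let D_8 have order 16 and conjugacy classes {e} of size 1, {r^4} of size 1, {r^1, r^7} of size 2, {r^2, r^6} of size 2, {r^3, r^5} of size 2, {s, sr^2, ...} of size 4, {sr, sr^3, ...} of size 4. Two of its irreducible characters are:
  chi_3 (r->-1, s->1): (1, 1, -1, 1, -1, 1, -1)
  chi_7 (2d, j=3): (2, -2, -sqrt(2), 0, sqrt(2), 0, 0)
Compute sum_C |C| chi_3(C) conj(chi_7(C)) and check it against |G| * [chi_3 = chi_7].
Sum = 0; so <chi_3, chi_7> = 0 (distinct irreducibles are orthogonal).

Explanation: Compute term by term over conjugacy classes (|C| * chi_3(C) * conj(chi_7(C))):
  1*(1)*conj(2) + 1*(1)*conj(-2) + 2*(-1)*conj(-sqrt(2)) + 2*(1)*conj(0) + 2*(-1)*conj(sqrt(2)) + 4*(1)*conj(0) + 4*(-1)*conj(0)
  = (2) + (-2) + (2*sqrt(2)) + (0) + (-2*sqrt(2)) + (0) + (0)
  = 0.
Dividing by |G| = 16 gives 0/16 = 0, matching the row-orthogonality relation <chi_3, chi_7> = [chi_3 = chi_7].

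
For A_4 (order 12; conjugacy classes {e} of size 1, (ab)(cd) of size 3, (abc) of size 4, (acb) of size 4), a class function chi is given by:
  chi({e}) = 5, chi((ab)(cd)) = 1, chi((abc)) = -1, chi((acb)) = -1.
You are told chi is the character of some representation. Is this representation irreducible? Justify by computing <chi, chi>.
Not irreducible (reducible): <chi, chi> = 3 > 1.

Reasoning: <chi, chi> = (1/|G|) sum_C |C| * |chi(C)|^2 = (1/12)[1*|5|^2 + 3*|1|^2 + 4*|-1|^2 + 4*|-1|^2]
  = (1/12)[(25) + (3) + (4) + (4)] = 36/12 = 3.
(Exp terms are combined using exp(i*s)*conj(exp(i*t)) = exp(i*(s-t)), and sums of them are collapsed using the identity that for every m > 1 the m distinct m-th roots of unity sum to 0, e.g. 1 + exp(2*I*pi/3) + exp(-2*I*pi/3) = 0.)
A character is irreducible iff <chi, chi> = 1, so this representation is reducible.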